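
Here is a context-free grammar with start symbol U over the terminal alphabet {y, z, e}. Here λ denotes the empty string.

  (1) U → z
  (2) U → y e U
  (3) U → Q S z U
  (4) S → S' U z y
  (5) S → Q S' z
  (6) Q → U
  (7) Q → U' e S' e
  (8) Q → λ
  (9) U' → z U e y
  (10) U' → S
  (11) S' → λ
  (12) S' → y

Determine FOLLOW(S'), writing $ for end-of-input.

FIRST(S'): from S'→λ we get {λ}; from S'→y we get {y}. So FIRST(S') = {λ, y}.
FIRST(U): from U→z we get {z}; from U→y e U we get {y}; from U→Q S z U we get {y, z}. So FIRST(U) = {y, z}.
FIRST(S): from S→S' U z y we get {y, z}; from S→Q S' z we get {y, z}. So FIRST(S) = {y, z}.
FIRST(U'): from U'→z U e y we get {z}; from U'→S we get {y, z}. So FIRST(U') = {y, z}.
FIRST(Q): from Q→U we get {y, z}; from Q→U' e S' e we get {y, z}; from Q→λ we get {λ}. So FIRST(Q) = {λ, y, z}.
FOLLOW(U) includes $ since U is the start symbol.
FOLLOW(Q): in U→Q S z U, Q is followed by S z U with FIRST {y, z}; in S→Q S' z, Q is followed by S' z with FIRST {y, z}. Thus FOLLOW(Q) = {y, z}.
FOLLOW(U): in U→y e U, the suffix after U is empty (adds nothing new); in U→Q S z U, the suffix after U is empty (adds nothing new); in S→S' U z y, U is followed by z y with FIRST {z}; in Q→U, the suffix after U is empty, so FOLLOW(U) ⊇ FOLLOW(Q) = {y, z}; in U'→z U e y, U is followed by e y with FIRST {e}. Thus FOLLOW(U) = {$, e, y, z}.
FOLLOW(U'): in Q→U' e S' e, U' is followed by e S' e with FIRST {e}. Thus FOLLOW(U') = {e}.
FOLLOW(S): in U→Q S z U, S is followed by z U with FIRST {z}; in U'→S, the suffix after S is empty, so FOLLOW(S) ⊇ FOLLOW(U') = {e}. Thus FOLLOW(S) = {e, z}.
FOLLOW(S'): in S→S' U z y, S' is followed by U z y with FIRST {y, z}; in S→Q S' z, S' is followed by z with FIRST {z}; in Q→U' e S' e, S' is followed by e with FIRST {e}. Thus FOLLOW(S') = {e, y, z}.

{e, y, z}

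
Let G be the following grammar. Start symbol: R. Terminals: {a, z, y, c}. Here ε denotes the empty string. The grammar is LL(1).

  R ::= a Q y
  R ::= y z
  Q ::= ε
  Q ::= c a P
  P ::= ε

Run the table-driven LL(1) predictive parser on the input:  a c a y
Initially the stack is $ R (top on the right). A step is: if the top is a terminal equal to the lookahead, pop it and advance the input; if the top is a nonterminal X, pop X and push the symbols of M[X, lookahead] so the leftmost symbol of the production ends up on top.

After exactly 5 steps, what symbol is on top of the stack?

P

step 1: stack=$ R  input=a c a y $  — expand R ::= a Q y
step 2: stack=$ y Q a  input=a c a y $  — match a
step 3: stack=$ y Q  input=c a y $  — expand Q ::= c a P
step 4: stack=$ y P a c  input=c a y $  — match c
step 5: stack=$ y P a  input=a y $  — match a
Stack after step 5: $ y P (top = P).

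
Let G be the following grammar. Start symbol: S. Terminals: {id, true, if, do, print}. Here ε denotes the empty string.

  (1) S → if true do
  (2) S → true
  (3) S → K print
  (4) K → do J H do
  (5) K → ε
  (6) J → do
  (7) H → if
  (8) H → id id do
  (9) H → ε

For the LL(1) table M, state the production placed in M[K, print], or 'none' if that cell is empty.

FIRST(K): from K→do J H do we get {do}; from K→ε we get {ε}. So FIRST(K) = {ε, do}.
FIRST(J): from J→do we get {do}. So FIRST(J) = {do}.
FIRST(H): from H→if we get {if}; from H→id id do we get {id}; from H→ε we get {ε}. So FIRST(H) = {ε, id, if}.
FIRST(S): from S→if true do we get {if}; from S→true we get {true}; from S→K print we get {do, print}. So FIRST(S) = {do, if, print, true}.
FOLLOW(S) includes $ since S is the start symbol.
FOLLOW(K): in S→K print, K is followed by print with FIRST {print}. Thus FOLLOW(K) = {print}.
For K → do J H do: FIRST(do J H do) = {do}, so it goes in M[K, t] for t ∈ {do}.
For K → ε: FIRST(ε) = {ε}, so it goes in M[K, t] for t ∈ {}; since ε ∈ FIRST, also for every t ∈ FOLLOW(K) = {print}.

K → ε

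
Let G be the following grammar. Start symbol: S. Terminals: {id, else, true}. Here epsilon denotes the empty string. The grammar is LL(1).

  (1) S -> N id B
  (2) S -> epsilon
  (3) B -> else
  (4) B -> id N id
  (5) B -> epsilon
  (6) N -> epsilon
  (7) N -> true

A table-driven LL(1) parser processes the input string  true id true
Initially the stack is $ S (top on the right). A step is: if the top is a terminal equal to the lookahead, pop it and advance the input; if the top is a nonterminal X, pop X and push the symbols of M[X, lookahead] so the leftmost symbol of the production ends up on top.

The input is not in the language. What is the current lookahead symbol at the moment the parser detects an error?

true

step 1: stack=$ S  input=true id true $  — expand S -> N id B
step 2: stack=$ B id N  input=true id true $  — expand N -> true
step 3: stack=$ B id true  input=true id true $  — match true
step 4: stack=$ B id  input=id true $  — match id
step 5: stack=$ B  input=true $  — error: M[B, true] is empty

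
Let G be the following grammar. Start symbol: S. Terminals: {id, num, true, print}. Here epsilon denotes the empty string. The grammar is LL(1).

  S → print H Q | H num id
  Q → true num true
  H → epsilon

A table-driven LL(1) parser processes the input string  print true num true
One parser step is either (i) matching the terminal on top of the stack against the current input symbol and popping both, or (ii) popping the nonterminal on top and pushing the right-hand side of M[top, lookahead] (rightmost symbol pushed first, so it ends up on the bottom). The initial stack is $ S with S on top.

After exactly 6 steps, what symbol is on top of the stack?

step 1: stack=$ S  input=print true num true $  — expand S → print H Q
step 2: stack=$ Q H print  input=print true num true $  — match print
step 3: stack=$ Q H  input=true num true $  — expand H → epsilon
step 4: stack=$ Q  input=true num true $  — expand Q → true num true
step 5: stack=$ true num true  input=true num true $  — match true
step 6: stack=$ true num  input=num true $  — match num
Stack after step 6: $ true (top = true).

true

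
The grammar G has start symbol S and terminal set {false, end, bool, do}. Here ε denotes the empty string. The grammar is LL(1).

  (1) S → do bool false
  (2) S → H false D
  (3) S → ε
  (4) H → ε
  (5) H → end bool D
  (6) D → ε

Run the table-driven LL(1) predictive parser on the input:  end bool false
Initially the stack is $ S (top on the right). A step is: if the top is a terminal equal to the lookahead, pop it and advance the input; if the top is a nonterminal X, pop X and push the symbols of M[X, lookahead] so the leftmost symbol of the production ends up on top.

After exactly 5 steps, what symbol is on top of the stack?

false

     Stack                 Input             Action
  1  $ S                   end bool false $  expand S → H false D
  2  $ D false H           end bool false $  expand H → end bool D
  3  $ D false D bool end  end bool false $  match end
  4  $ D false D bool      bool false $      match bool
  5  $ D false D           false $           expand D → ε
Stack after step 5: $ D false (top = false).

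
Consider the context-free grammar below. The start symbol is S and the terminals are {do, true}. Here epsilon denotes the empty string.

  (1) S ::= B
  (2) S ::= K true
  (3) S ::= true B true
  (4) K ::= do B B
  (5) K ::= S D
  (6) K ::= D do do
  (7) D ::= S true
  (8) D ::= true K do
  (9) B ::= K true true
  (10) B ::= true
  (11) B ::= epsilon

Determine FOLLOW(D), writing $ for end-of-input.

{do, true}

FIRST(S) = {epsilon, do, true}  (via B, K true)
FIRST(D) = {do, true}  (via S true)
FIRST(K) = {do, true}  (via S D, D do do)
FIRST(B) = {epsilon, do, true}  (via K true true)
FOLLOW(S) includes $ since S is the start symbol.
FOLLOW(S): in K::=S D, S is followed by D with FIRST {do, true}; in D::=S true, S is followed by true with FIRST {true}. Thus FOLLOW(S) = {$, do, true}.
FOLLOW(K): in S::=K true, K is followed by true with FIRST {true}; in D::=true K do, K is followed by do with FIRST {do}; in B::=K true true, K is followed by true true with FIRST {true}. Thus FOLLOW(K) = {do, true}.
FOLLOW(D): in K::=S D, the suffix after D is empty, so FOLLOW(D) ⊇ FOLLOW(K) = {do, true}; in K::=D do do, D is followed by do do with FIRST {do}. Thus FOLLOW(D) = {do, true}.
FOLLOW(B): in S::=B, the suffix after B is empty, so FOLLOW(B) ⊇ FOLLOW(S) = {$, do, true}; in S::=true B true, B is followed by true with FIRST {true}; in K::=do B B (occurrence 1), B is followed by B with FIRST {epsilon, do, true}; in K::=do B B (occurrence 1), the suffix after B is nullable, so FOLLOW(B) ⊇ FOLLOW(K) = {do, true}; in K::=do B B (occurrence 2), the suffix after B is empty, so FOLLOW(B) ⊇ FOLLOW(K) = {do, true}. Thus FOLLOW(B) = {$, do, true}.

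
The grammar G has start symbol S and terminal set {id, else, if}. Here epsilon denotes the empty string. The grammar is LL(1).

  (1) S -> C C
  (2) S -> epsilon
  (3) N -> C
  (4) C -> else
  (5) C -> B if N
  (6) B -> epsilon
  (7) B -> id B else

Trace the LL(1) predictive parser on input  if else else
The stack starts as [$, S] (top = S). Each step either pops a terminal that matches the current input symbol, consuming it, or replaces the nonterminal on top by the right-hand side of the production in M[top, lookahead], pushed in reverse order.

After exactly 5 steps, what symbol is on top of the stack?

C

     Stack       Input           Action
  1  $ S         if else else $  expand S -> C C
  2  $ C C       if else else $  expand C -> B if N
  3  $ C N if B  if else else $  expand B -> epsilon
  4  $ C N if    if else else $  match if
  5  $ C N       else else $     expand N -> C
Stack after step 5: $ C C (top = C).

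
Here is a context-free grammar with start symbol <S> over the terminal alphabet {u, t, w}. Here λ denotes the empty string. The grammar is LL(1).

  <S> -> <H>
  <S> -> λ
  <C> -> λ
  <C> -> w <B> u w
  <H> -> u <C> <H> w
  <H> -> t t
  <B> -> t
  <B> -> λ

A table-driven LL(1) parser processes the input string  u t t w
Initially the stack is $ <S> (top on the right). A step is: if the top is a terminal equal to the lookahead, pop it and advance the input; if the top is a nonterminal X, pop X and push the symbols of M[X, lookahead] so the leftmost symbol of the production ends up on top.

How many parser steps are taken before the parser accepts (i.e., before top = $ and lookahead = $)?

step 1: stack=$ <S>  input=u t t w $  — expand <S> -> <H>
step 2: stack=$ <H>  input=u t t w $  — expand <H> -> u <C> <H> w
step 3: stack=$ w <H> <C> u  input=u t t w $  — match u
step 4: stack=$ w <H> <C>  input=t t w $  — expand <C> -> λ
step 5: stack=$ w <H>  input=t t w $  — expand <H> -> t t
step 6: stack=$ w t t  input=t t w $  — match t
step 7: stack=$ w t  input=t w $  — match t
step 8: stack=$ w  input=w $  — match w
Accept reached after 8 steps.

8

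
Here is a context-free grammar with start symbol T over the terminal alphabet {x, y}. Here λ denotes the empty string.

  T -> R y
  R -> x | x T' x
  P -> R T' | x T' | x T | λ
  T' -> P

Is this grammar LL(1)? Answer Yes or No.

No

FIRST(T) = {x}
FIRST(R) = {x}
FIRST(P) = {λ, x}
FIRST(T') = {λ, x}
FOLLOW(T) = {$, x}
FOLLOW(R) = {x, y}
FOLLOW(P) = {x}
FOLLOW(T') = {x}
Cell M[P, x] receives both P -> R T' and P -> x T' and P -> x T and P -> λ — the grammar is not LL(1).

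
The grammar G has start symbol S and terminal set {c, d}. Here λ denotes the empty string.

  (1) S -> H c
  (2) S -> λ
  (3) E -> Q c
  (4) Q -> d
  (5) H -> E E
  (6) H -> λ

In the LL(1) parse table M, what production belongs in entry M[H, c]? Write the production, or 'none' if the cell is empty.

H -> λ

FIRST(Q) = {d}
FIRST(E) = {d}  (via Q c)
FIRST(H) = {λ, d}  (via E E)
FIRST(S) = {λ, c, d}  (via H c)
FOLLOW(S) includes $ since S is the start symbol.
FOLLOW(H): in S->H c, H is followed by c with FIRST {c}. Thus FOLLOW(H) = {c}.
For H -> E E: FIRST(E E) = {d}, so it goes in M[H, t] for t ∈ {d}.
For H -> λ: FIRST(λ) = {λ}, so it goes in M[H, t] for t ∈ {}; since λ ∈ FIRST, also for every t ∈ FOLLOW(H) = {c}.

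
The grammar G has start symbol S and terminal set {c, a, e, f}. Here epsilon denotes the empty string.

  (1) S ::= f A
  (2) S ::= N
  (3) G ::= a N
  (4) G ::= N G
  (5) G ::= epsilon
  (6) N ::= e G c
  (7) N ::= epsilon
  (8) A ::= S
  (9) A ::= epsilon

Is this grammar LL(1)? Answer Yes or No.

FIRST(S) = {epsilon, e, f}
FIRST(G) = {epsilon, a, e}
FIRST(N) = {epsilon, e}
FIRST(A) = {epsilon, e, f}
FOLLOW(S) = {$}
FOLLOW(G) = {c}
FOLLOW(N) = {$, a, c, e}
FOLLOW(A) = {$}
Cell M[A, $] receives both A ::= S and A ::= epsilon — the grammar is not LL(1).

No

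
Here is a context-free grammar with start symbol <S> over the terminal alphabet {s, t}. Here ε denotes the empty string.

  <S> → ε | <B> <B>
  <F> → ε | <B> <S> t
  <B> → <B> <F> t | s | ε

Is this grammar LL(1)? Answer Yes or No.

FIRST(<S>) = {ε, s, t}
FIRST(<F>) = {ε, s, t}
FIRST(<B>) = {ε, s, t}
FOLLOW(<S>) = {$, t}
FOLLOW(<F>) = {t}
FOLLOW(<B>) = {$, s, t}
Cell M[<B>, s] receives both <B> → <B> <F> t and <B> → s and <B> → ε — the grammar is not LL(1).

No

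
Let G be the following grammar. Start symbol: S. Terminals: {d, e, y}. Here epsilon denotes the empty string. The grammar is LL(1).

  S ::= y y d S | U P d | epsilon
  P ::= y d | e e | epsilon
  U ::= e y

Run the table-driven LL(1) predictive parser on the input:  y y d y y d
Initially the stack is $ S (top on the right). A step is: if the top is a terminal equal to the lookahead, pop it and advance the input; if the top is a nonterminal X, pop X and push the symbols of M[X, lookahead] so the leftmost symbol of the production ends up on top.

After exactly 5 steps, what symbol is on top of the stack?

y

     Stack      Input          Action
  1  $ S        y y d y y d $  expand S ::= y y d S
  2  $ S d y y  y y d y y d $  match y
  3  $ S d y    y d y y d $    match y
  4  $ S d      d y y d $      match d
  5  $ S        y y d $        expand S ::= y y d S
Stack after step 5: $ S d y y (top = y).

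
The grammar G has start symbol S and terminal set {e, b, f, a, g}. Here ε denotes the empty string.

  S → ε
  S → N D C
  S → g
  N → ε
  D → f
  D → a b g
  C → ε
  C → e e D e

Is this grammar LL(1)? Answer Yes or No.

Yes

FIRST(S) = {ε, a, f, g}
FIRST(N) = {ε}
FIRST(D) = {a, f}
FIRST(C) = {ε, e}
FOLLOW(S) = {$}
FOLLOW(N) = {a, f}
FOLLOW(D) = {$, e}
FOLLOW(C) = {$}
Each cell of M receives at most one production.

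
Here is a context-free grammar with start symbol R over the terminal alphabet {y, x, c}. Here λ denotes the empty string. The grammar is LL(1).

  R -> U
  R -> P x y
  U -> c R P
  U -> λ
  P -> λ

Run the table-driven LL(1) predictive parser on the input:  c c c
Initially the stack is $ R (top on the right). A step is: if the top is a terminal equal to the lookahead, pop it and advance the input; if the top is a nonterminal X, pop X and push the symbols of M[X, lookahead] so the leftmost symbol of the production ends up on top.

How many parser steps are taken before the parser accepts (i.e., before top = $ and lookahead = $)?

      Stack        Input    Action
   1  $ R          c c c $  expand R -> U
   2  $ U          c c c $  expand U -> c R P
   3  $ P R c      c c c $  match c
   4  $ P R        c c $    expand R -> U
   5  $ P U        c c $    expand U -> c R P
   6  $ P P R c    c c $    match c
   7  $ P P R      c $      expand R -> U
   8  $ P P U      c $      expand U -> c R P
   9  $ P P P R c  c $      match c
  10  $ P P P R    $        expand R -> U
  11  $ P P P U    $        expand U -> λ
  12  $ P P P      $        expand P -> λ
  13  $ P P        $        expand P -> λ
  14  $ P          $        expand P -> λ
Accept reached after 14 steps.

14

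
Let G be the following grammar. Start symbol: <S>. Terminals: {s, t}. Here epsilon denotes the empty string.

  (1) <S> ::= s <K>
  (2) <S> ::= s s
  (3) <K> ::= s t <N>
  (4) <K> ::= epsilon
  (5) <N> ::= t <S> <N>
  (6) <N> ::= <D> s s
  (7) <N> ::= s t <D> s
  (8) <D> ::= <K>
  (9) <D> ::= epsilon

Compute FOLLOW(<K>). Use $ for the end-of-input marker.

FIRST(<S>) = {s}
FIRST(<K>) = {epsilon, s}
FIRST(<D>) = {epsilon, s}  (via <K>)
FIRST(<N>) = {s, t}  (via <D> s s)
FOLLOW(<S>) includes $ since <S> is the start symbol.
FOLLOW(<S>): in <N>::=t <S> <N>, <S> is followed by <N> with FIRST {s, t}. Thus FOLLOW(<S>) = {$, s, t}.
FOLLOW(<D>): in <N>::=<D> s s, <D> is followed by s s with FIRST {s}; in <N>::=s t <D> s, <D> is followed by s with FIRST {s}. Thus FOLLOW(<D>) = {s}.
FOLLOW(<K>): in <S>::=s <K>, the suffix after <K> is empty, so FOLLOW(<K>) ⊇ FOLLOW(<S>) = {$, s, t}; in <D>::=<K>, the suffix after <K> is empty, so FOLLOW(<K>) ⊇ FOLLOW(<D>) = {s}. Thus FOLLOW(<K>) = {$, s, t}.
FOLLOW(<N>): in <K>::=s t <N>, the suffix after <N> is empty, so FOLLOW(<N>) ⊇ FOLLOW(<K>) = {$, s, t}; in <N>::=t <S> <N>, the suffix after <N> is empty (adds nothing new). Thus FOLLOW(<N>) = {$, s, t}.

{$, s, t}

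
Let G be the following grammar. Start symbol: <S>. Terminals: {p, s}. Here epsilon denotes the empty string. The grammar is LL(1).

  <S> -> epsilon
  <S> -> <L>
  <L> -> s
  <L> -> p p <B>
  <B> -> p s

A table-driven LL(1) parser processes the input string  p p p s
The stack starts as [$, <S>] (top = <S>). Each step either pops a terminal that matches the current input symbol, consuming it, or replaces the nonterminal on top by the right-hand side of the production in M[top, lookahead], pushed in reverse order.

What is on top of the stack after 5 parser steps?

step 1: stack=$ <S>  input=p p p s $  — expand <S> -> <L>
step 2: stack=$ <L>  input=p p p s $  — expand <L> -> p p <B>
step 3: stack=$ <B> p p  input=p p p s $  — match p
step 4: stack=$ <B> p  input=p p s $  — match p
step 5: stack=$ <B>  input=p s $  — expand <B> -> p s
Stack after step 5: $ s p (top = p).

p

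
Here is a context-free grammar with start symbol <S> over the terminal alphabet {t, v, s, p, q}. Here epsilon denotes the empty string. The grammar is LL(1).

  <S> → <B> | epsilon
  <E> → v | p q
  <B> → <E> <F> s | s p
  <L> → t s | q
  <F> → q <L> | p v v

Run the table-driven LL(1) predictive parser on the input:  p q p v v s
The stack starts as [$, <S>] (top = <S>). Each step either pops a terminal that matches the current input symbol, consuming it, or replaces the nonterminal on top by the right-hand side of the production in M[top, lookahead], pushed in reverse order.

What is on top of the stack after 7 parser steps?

step 1: stack=$ <S>  input=p q p v v s $  — expand <S> → <B>
step 2: stack=$ <B>  input=p q p v v s $  — expand <B> → <E> <F> s
step 3: stack=$ s <F> <E>  input=p q p v v s $  — expand <E> → p q
step 4: stack=$ s <F> q p  input=p q p v v s $  — match p
step 5: stack=$ s <F> q  input=q p v v s $  — match q
step 6: stack=$ s <F>  input=p v v s $  — expand <F> → p v v
step 7: stack=$ s v v p  input=p v v s $  — match p
Stack after step 7: $ s v v (top = v).

v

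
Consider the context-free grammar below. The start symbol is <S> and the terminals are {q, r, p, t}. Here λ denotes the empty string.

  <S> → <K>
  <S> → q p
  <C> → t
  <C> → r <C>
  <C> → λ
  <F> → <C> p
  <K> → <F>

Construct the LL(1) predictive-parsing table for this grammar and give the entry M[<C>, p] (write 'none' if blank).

FIRST(<C>) = {λ, r, t}
FIRST(<F>) = {p, r, t}  (via <C> p)
FIRST(<K>) = {p, r, t}  (via <F>)
FIRST(<S>) = {p, q, r, t}  (via <K>)
FOLLOW(<S>) includes $ since <S> is the start symbol.
FOLLOW(<C>): in <C>→r <C>, the suffix after <C> is empty (adds nothing new); in <F>→<C> p, <C> is followed by p with FIRST {p}. Thus FOLLOW(<C>) = {p}.
For <C> → t: FIRST(t) = {t}, so it goes in M[<C>, t] for t ∈ {t}.
For <C> → r <C>: FIRST(r <C>) = {r}, so it goes in M[<C>, t] for t ∈ {r}.
For <C> → λ: FIRST(λ) = {λ}, so it goes in M[<C>, t] for t ∈ {}; since λ ∈ FIRST, also for every t ∈ FOLLOW(<C>) = {p}.

<C> → λ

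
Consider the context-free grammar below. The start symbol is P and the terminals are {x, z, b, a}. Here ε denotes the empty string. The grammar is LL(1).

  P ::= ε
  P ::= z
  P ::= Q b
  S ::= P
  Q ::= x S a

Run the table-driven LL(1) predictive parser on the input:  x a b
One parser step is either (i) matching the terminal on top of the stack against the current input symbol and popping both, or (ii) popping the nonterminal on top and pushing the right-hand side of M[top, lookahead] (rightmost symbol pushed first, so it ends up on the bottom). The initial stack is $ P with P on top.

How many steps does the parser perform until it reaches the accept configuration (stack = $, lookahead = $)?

7

     Stack      Input    Action
  1  $ P        x a b $  expand P ::= Q b
  2  $ b Q      x a b $  expand Q ::= x S a
  3  $ b a S x  x a b $  match x
  4  $ b a S    a b $    expand S ::= P
  5  $ b a P    a b $    expand P ::= ε
  6  $ b a      a b $    match a
  7  $ b        b $      match b
Accept reached after 7 steps.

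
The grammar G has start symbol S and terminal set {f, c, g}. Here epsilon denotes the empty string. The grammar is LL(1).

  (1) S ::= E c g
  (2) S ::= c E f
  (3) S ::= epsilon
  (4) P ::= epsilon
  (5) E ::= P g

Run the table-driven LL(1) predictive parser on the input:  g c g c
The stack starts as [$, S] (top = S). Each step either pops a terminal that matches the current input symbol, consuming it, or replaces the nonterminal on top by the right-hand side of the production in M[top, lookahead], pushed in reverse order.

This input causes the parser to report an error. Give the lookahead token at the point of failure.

c

step 1: stack=$ S  input=g c g c $  — expand S ::= E c g
step 2: stack=$ g c E  input=g c g c $  — expand E ::= P g
step 3: stack=$ g c g P  input=g c g c $  — expand P ::= epsilon
step 4: stack=$ g c g  input=g c g c $  — match g
step 5: stack=$ g c  input=c g c $  — match c
step 6: stack=$ g  input=g c $  — match g
step 7: stack=$  input=c $  — error: stack empty but input remains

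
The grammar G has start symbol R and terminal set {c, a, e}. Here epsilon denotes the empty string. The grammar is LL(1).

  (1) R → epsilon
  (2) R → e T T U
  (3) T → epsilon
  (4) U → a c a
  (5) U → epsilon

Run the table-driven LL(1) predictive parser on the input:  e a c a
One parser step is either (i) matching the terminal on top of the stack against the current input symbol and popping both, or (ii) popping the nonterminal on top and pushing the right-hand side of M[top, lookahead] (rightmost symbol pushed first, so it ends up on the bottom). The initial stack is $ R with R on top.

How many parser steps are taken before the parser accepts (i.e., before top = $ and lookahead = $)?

8

step 1: stack=$ R  input=e a c a $  — expand R → e T T U
step 2: stack=$ U T T e  input=e a c a $  — match e
step 3: stack=$ U T T  input=a c a $  — expand T → epsilon
step 4: stack=$ U T  input=a c a $  — expand T → epsilon
step 5: stack=$ U  input=a c a $  — expand U → a c a
step 6: stack=$ a c a  input=a c a $  — match a
step 7: stack=$ a c  input=c a $  — match c
step 8: stack=$ a  input=a $  — match a
Accept reached after 8 steps.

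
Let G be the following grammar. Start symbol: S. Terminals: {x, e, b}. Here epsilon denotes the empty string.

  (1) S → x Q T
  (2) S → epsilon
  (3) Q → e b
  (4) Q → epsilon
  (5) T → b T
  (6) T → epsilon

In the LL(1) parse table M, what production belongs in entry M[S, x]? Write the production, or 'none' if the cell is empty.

S → x Q T

FIRST(S) = {epsilon, x}
FIRST(Q) = {epsilon, e}
FIRST(T) = {epsilon, b}
FOLLOW(S) includes $ since S is the start symbol.
FOLLOW(S): S appears on no right-hand side. Thus FOLLOW(S) = {$}.
For S → x Q T: FIRST(x Q T) = {x}, so it goes in M[S, t] for t ∈ {x}.
For S → epsilon: FIRST(epsilon) = {epsilon}, so it goes in M[S, t] for t ∈ {}; since epsilon ∈ FIRST, also for every t ∈ FOLLOW(S) = {$}.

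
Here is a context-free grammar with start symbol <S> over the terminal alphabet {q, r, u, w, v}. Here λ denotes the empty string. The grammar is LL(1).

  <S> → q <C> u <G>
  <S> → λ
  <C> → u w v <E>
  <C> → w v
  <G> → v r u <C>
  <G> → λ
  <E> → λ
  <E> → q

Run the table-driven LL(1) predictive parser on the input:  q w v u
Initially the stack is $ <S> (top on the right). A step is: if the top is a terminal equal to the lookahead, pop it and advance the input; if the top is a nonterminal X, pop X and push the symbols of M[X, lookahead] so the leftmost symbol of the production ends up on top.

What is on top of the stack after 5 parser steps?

u

     Stack          Input      Action
  1  $ <S>          q w v u $  expand <S> → q <C> u <G>
  2  $ <G> u <C> q  q w v u $  match q
  3  $ <G> u <C>    w v u $    expand <C> → w v
  4  $ <G> u v w    w v u $    match w
  5  $ <G> u v      v u $      match v
Stack after step 5: $ <G> u (top = u).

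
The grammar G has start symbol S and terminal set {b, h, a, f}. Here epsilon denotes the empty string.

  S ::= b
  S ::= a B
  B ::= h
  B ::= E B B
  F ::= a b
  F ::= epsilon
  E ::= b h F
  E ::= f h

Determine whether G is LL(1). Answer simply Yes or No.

Yes

FIRST(S) = {a, b}
FIRST(B) = {b, f, h}
FIRST(F) = {epsilon, a}
FIRST(E) = {b, f}
FOLLOW(S) = {$}
FOLLOW(B) = {$, b, f, h}
FOLLOW(F) = {b, f, h}
FOLLOW(E) = {b, f, h}
Each cell of M receives at most one production.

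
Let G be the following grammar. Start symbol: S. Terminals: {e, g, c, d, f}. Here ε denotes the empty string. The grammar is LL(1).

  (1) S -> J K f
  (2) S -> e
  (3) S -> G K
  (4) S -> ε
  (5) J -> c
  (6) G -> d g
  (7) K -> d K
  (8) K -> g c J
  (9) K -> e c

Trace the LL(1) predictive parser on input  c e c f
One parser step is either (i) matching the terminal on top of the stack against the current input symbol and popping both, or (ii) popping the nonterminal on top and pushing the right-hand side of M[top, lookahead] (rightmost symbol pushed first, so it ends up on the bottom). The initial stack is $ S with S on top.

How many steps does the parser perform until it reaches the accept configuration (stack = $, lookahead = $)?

step 1: stack=$ S  input=c e c f $  — expand S -> J K f
step 2: stack=$ f K J  input=c e c f $  — expand J -> c
step 3: stack=$ f K c  input=c e c f $  — match c
step 4: stack=$ f K  input=e c f $  — expand K -> e c
step 5: stack=$ f c e  input=e c f $  — match e
step 6: stack=$ f c  input=c f $  — match c
step 7: stack=$ f  input=f $  — match f
Accept reached after 7 steps.

7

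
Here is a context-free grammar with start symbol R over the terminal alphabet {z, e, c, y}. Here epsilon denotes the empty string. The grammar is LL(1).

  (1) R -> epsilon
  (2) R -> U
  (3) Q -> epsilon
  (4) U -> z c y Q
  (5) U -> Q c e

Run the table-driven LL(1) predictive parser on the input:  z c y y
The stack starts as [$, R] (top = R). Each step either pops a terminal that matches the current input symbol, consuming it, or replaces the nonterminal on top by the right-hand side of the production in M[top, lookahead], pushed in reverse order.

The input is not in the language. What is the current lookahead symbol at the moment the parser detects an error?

y

step 1: stack=$ R  input=z c y y $  — expand R -> U
step 2: stack=$ U  input=z c y y $  — expand U -> z c y Q
step 3: stack=$ Q y c z  input=z c y y $  — match z
step 4: stack=$ Q y c  input=c y y $  — match c
step 5: stack=$ Q y  input=y y $  — match y
step 6: stack=$ Q  input=y $  — error: M[Q, y] is empty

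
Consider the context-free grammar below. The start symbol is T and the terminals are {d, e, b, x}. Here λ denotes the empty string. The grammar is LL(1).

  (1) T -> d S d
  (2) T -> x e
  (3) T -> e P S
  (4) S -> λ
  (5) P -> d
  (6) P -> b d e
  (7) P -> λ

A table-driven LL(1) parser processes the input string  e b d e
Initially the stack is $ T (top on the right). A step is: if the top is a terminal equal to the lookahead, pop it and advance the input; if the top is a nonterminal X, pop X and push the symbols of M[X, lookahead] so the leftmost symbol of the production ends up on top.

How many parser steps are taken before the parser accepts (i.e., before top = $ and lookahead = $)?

step 1: stack=$ T  input=e b d e $  — expand T -> e P S
step 2: stack=$ S P e  input=e b d e $  — match e
step 3: stack=$ S P  input=b d e $  — expand P -> b d e
step 4: stack=$ S e d b  input=b d e $  — match b
step 5: stack=$ S e d  input=d e $  — match d
step 6: stack=$ S e  input=e $  — match e
step 7: stack=$ S  input=$  — expand S -> λ
Accept reached after 7 steps.

7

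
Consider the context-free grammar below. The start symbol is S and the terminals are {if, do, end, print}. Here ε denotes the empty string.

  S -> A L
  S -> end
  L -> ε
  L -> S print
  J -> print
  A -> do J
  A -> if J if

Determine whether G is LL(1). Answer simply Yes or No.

FIRST(S) = {do, end, if}
FIRST(L) = {ε, do, end, if}
FIRST(J) = {print}
FIRST(A) = {do, if}
FOLLOW(S) = {$, print}
FOLLOW(L) = {$, print}
FOLLOW(J) = {$, do, end, if, print}
FOLLOW(A) = {$, do, end, if, print}
Each cell of M receives at most one production.

Yes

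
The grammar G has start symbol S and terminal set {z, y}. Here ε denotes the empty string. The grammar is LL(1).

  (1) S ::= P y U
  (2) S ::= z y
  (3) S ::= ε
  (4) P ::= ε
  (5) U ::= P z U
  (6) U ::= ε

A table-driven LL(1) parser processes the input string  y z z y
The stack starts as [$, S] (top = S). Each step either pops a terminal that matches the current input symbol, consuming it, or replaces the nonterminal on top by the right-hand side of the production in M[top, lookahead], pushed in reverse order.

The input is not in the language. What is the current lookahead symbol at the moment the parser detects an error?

      Stack    Input      Action
   1  $ S      y z z y $  expand S ::= P y U
   2  $ U y P  y z z y $  expand P ::= ε
   3  $ U y    y z z y $  match y
   4  $ U      z z y $    expand U ::= P z U
   5  $ U z P  z z y $    expand P ::= ε
   6  $ U z    z z y $    match z
   7  $ U      z y $      expand U ::= P z U
   8  $ U z P  z y $      expand P ::= ε
   9  $ U z    z y $      match z
  10  $ U      y $        error: M[U, y] is empty

y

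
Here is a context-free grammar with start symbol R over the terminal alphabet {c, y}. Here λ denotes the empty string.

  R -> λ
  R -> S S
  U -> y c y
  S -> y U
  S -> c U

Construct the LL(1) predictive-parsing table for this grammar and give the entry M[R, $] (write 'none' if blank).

R -> λ

FIRST(U): from U->y c y we get {y}. So FIRST(U) = {y}.
FIRST(S): from S->y U we get {y}; from S->c U we get {c}. So FIRST(S) = {c, y}.
FIRST(R): from R->λ we get {λ}; from R->S S we get {c, y}. So FIRST(R) = {λ, c, y}.
FOLLOW(R) includes $ since R is the start symbol.
FOLLOW(R): R appears on no right-hand side. Thus FOLLOW(R) = {$}.
For R -> λ: FIRST(λ) = {λ}, so it goes in M[R, t] for t ∈ {}; since λ ∈ FIRST, also for every t ∈ FOLLOW(R) = {$}.
For R -> S S: FIRST(S S) = {c, y}, so it goes in M[R, t] for t ∈ {c, y}.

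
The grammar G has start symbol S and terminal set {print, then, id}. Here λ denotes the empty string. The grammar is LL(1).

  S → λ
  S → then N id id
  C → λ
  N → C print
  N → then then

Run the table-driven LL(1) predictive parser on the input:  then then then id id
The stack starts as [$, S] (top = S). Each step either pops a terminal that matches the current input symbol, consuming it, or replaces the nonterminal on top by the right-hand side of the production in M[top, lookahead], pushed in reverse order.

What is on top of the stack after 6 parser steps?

     Stack              Input                   Action
  1  $ S                then then then id id $  expand S → then N id id
  2  $ id id N then     then then then id id $  match then
  3  $ id id N          then then id id $       expand N → then then
  4  $ id id then then  then then id id $       match then
  5  $ id id then       then id id $            match then
  6  $ id id            id id $                 match id
Stack after step 6: $ id (top = id).

id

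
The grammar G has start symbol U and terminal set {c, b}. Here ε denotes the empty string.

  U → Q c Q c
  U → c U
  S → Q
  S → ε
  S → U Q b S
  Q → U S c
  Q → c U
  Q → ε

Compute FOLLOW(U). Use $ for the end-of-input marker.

FIRST(U): from U→Q c Q c we get {c}; from U→c U we get {c}. So FIRST(U) = {c}.
FIRST(Q): from Q→U S c we get {c}; from Q→c U we get {c}; from Q→ε we get {ε}. So FIRST(Q) = {ε, c}.
FIRST(S): from S→Q we get {ε, c}; from S→ε we get {ε}; from S→U Q b S we get {c}. So FIRST(S) = {ε, c}.
FOLLOW(U) includes $ since U is the start symbol.
FOLLOW(S): in S→U Q b S, the suffix after S is empty (adds nothing new); in Q→U S c, S is followed by c with FIRST {c}. Thus FOLLOW(S) = {c}.
FOLLOW(Q): in U→Q c Q c (occurrence 1), Q is followed by c Q c with FIRST {c}; in U→Q c Q c (occurrence 2), Q is followed by c with FIRST {c}; in S→Q, the suffix after Q is empty, so FOLLOW(Q) ⊇ FOLLOW(S) = {c}; in S→U Q b S, Q is followed by b S with FIRST {b}. Thus FOLLOW(Q) = {b, c}.
FOLLOW(U): in U→c U, the suffix after U is empty (adds nothing new); in S→U Q b S, U is followed by Q b S with FIRST {b, c}; in Q→U S c, U is followed by S c with FIRST {c}; in Q→c U, the suffix after U is empty, so FOLLOW(U) ⊇ FOLLOW(Q) = {b, c}. Thus FOLLOW(U) = {$, b, c}.

{$, b, c}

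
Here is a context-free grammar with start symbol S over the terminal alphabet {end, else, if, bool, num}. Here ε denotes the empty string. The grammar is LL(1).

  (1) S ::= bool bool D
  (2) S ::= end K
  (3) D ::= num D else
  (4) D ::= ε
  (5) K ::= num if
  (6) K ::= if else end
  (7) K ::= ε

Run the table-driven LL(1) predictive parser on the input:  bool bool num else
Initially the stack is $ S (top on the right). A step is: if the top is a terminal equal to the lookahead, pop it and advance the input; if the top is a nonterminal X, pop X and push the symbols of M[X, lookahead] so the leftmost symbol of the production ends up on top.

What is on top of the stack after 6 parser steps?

     Stack          Input                 Action
  1  $ S            bool bool num else $  expand S ::= bool bool D
  2  $ D bool bool  bool bool num else $  match bool
  3  $ D bool       bool num else $       match bool
  4  $ D            num else $            expand D ::= num D else
  5  $ else D num   num else $            match num
  6  $ else D       else $                expand D ::= ε
Stack after step 6: $ else (top = else).

else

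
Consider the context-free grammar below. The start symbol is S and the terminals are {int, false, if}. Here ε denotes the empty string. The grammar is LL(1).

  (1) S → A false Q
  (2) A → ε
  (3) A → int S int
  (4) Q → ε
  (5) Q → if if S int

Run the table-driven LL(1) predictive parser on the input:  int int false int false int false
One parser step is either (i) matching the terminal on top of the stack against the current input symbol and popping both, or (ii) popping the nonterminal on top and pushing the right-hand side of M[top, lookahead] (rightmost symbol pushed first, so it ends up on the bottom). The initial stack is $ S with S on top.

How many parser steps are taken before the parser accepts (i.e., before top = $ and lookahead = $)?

step 1: stack=$ S  input=int int false int false int false $  — expand S → A false Q
step 2: stack=$ Q false A  input=int int false int false int false $  — expand A → int S int
step 3: stack=$ Q false int S int  input=int int false int false int false $  — match int
step 4: stack=$ Q false int S  input=int false int false int false $  — expand S → A false Q
step 5: stack=$ Q false int Q false A  input=int false int false int false $  — expand A → int S int
step 6: stack=$ Q false int Q false int S int  input=int false int false int false $  — match int
step 7: stack=$ Q false int Q false int S  input=false int false int false $  — expand S → A false Q
step 8: stack=$ Q false int Q false int Q false A  input=false int false int false $  — expand A → ε
step 9: stack=$ Q false int Q false int Q false  input=false int false int false $  — match false
step 10: stack=$ Q false int Q false int Q  input=int false int false $  — expand Q → ε
step 11: stack=$ Q false int Q false int  input=int false int false $  — match int
step 12: stack=$ Q false int Q false  input=false int false $  — match false
step 13: stack=$ Q false int Q  input=int false $  — expand Q → ε
step 14: stack=$ Q false int  input=int false $  — match int
step 15: stack=$ Q false  input=false $  — match false
step 16: stack=$ Q  input=$  — expand Q → ε
Accept reached after 16 steps.

16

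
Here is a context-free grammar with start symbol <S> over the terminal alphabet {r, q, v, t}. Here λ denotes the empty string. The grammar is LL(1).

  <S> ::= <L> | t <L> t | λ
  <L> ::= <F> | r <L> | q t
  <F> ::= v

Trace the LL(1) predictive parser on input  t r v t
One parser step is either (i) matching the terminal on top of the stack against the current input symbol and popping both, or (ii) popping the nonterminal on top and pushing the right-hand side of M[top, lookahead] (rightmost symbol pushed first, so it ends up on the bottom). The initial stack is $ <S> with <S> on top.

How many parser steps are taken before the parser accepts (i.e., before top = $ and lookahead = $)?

8

step 1: stack=$ <S>  input=t r v t $  — expand <S> ::= t <L> t
step 2: stack=$ t <L> t  input=t r v t $  — match t
step 3: stack=$ t <L>  input=r v t $  — expand <L> ::= r <L>
step 4: stack=$ t <L> r  input=r v t $  — match r
step 5: stack=$ t <L>  input=v t $  — expand <L> ::= <F>
step 6: stack=$ t <F>  input=v t $  — expand <F> ::= v
step 7: stack=$ t v  input=v t $  — match v
step 8: stack=$ t  input=t $  — match t
Accept reached after 8 steps.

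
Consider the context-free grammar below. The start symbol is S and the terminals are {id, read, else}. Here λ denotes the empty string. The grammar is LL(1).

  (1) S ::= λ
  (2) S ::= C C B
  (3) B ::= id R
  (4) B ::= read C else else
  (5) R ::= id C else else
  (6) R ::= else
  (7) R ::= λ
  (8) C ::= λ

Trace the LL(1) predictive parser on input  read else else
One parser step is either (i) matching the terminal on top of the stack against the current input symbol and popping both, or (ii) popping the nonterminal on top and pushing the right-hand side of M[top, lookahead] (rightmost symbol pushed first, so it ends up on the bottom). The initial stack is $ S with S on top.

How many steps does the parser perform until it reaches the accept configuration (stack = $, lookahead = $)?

8

     Stack               Input             Action
  1  $ S                 read else else $  expand S ::= C C B
  2  $ B C C             read else else $  expand C ::= λ
  3  $ B C               read else else $  expand C ::= λ
  4  $ B                 read else else $  expand B ::= read C else else
  5  $ else else C read  read else else $  match read
  6  $ else else C       else else $       expand C ::= λ
  7  $ else else         else else $       match else
  8  $ else              else $            match else
Accept reached after 8 steps.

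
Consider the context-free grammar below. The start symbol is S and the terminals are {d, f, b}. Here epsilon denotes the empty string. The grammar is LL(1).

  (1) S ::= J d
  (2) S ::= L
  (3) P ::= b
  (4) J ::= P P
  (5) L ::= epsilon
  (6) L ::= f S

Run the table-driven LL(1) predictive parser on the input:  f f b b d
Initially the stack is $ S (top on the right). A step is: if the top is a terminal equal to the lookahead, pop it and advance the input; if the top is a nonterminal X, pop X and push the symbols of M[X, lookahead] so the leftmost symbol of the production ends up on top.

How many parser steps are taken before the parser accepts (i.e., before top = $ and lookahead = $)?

13

step 1: stack=$ S  input=f f b b d $  — expand S ::= L
step 2: stack=$ L  input=f f b b d $  — expand L ::= f S
step 3: stack=$ S f  input=f f b b d $  — match f
step 4: stack=$ S  input=f b b d $  — expand S ::= L
step 5: stack=$ L  input=f b b d $  — expand L ::= f S
step 6: stack=$ S f  input=f b b d $  — match f
step 7: stack=$ S  input=b b d $  — expand S ::= J d
step 8: stack=$ d J  input=b b d $  — expand J ::= P P
step 9: stack=$ d P P  input=b b d $  — expand P ::= b
step 10: stack=$ d P b  input=b b d $  — match b
step 11: stack=$ d P  input=b d $  — expand P ::= b
step 12: stack=$ d b  input=b d $  — match b
step 13: stack=$ d  input=d $  — match d
Accept reached after 13 steps.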